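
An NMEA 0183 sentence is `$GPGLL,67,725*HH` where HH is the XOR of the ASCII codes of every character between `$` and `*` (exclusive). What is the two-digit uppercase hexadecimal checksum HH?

61

XOR the ASCII codes of the payload characters:
  'G' = 0x47 → acc = 0x47
  'P' = 0x50 → acc = 0x17
  'G' = 0x47 → acc = 0x50
  'L' = 0x4C → acc = 0x1C
  'L' = 0x4C → acc = 0x50
  ',' = 0x2C → acc = 0x7C
  '6' = 0x36 → acc = 0x4A
  '7' = 0x37 → acc = 0x7D
  ',' = 0x2C → acc = 0x51
  '7' = 0x37 → acc = 0x66
  '2' = 0x32 → acc = 0x54
  '5' = 0x35 → acc = 0x61
Checksum = 0x61.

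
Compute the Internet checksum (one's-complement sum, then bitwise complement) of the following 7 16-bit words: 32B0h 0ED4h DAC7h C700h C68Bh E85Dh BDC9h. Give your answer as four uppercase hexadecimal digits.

One's-complement addition (fold any carry out of bit 15 back into bit 0):
  0x32B0 + 0x0ED4 = 0x04184
  0x4184 + 0xDAC7 = 0x11C4B → wrap carry → 0x1C4C
  0x1C4C + 0xC700 = 0x0E34C
  0xE34C + 0xC68B = 0x1A9D7 → wrap carry → 0xA9D8
  0xA9D8 + 0xE85D = 0x19235 → wrap carry → 0x9236
  0x9236 + 0xBDC9 = 0x14FFF → wrap carry → 0x5000
One's-complement sum = 0x5000.
Checksum = ~0x5000 & 0xFFFF = 0xAFFF.

AFFF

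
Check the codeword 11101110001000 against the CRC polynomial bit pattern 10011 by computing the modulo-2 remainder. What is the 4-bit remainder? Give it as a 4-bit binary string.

Modulo-2 division of 11101110001000 by 10011:
  pos 0: 11101 XOR 10011 = 01110
  pos 1: 11101 XOR 10011 = 01110
  pos 2: 11101 XOR 10011 = 01110
  pos 3: 11100 XOR 10011 = 01111
  pos 4: 11110 XOR 10011 = 01101
  pos 5: 11010 XOR 10011 = 01001
  pos 6: 10011 XOR 10011 = 00000
Remainder = 0000 (zero — the frame passes the CRC check).

0000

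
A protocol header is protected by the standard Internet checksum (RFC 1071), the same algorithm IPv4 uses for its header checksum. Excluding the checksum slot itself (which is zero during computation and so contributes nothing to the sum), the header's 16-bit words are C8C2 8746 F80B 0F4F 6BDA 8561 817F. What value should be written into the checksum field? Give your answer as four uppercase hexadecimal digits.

35E0

One's-complement addition (fold any carry out of bit 15 back into bit 0):
  0xC8C2 + 0x8746 = 0x15008 → wrap carry → 0x5009
  0x5009 + 0xF80B = 0x14814 → wrap carry → 0x4815
  0x4815 + 0x0F4F = 0x05764
  0x5764 + 0x6BDA = 0x0C33E
  0xC33E + 0x8561 = 0x1489F → wrap carry → 0x48A0
  0x48A0 + 0x817F = 0x0CA1F
One's-complement sum = 0xCA1F.
Checksum = ~0xCA1F & 0xFFFF = 0x35E0.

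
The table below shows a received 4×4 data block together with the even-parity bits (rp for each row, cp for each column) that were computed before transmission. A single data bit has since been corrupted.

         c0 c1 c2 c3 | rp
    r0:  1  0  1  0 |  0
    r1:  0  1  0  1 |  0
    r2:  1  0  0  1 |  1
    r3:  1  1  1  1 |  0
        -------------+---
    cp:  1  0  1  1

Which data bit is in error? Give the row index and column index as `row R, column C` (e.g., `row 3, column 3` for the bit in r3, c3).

Recompute each row's even parity and compare to rp:
  r0: data parity 0, sent rp 0 → ok
  r1: data parity 0, sent rp 0 → ok
  r2: data parity 0, sent rp 1 → mismatch
  r3: data parity 0, sent rp 0 → ok
Recompute each column's even parity and compare to cp:
  c0: data parity 1, sent cp 1 → ok
  c1: data parity 0, sent cp 0 → ok
  c2: data parity 0, sent cp 1 → mismatch
  c3: data parity 1, sent cp 1 → ok
Exactly one row (r2) and one column (c2) fail → the flipped bit is at their intersection.

row 2, column 2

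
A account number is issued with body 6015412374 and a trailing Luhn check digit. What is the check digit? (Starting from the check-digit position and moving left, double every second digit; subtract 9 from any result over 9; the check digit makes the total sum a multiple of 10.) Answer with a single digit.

Partial digits right→left: 4 7 3 2 1 4 5 1 0 6
Double every second digit counting from the check-digit position (so the 1st, 3rd, 5th, ... of the partial from the right).
  doubled (with −9 where >9): 8 6 2 1 0 → sum 17
  kept as-is: 7 2 4 1 6 → sum 20
Total = 17 + 20 = 37.
Check digit = (10 − (37 mod 10)) mod 10 = 3.

3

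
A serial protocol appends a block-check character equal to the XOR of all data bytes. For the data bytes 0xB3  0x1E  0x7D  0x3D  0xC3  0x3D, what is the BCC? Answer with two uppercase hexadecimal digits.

XOR the bytes together:
  start with 0xB3
  0xB3 ⊕ 0x1E = 0xAD
  0xAD ⊕ 0x7D = 0xD0
  0xD0 ⊕ 0x3D = 0xED
  0xED ⊕ 0xC3 = 0x2E
  0x2E ⊕ 0x3D = 0x13

13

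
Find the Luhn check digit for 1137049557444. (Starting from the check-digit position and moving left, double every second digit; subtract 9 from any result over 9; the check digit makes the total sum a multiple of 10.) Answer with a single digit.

8

Partial digits right→left: 4 4 4 7 5 5 9 4 0 7 3 1 1
Double every second digit counting from the check-digit position (so the 1st, 3rd, 5th, ... of the partial from the right).
  doubled (with −9 where >9): 8 8 1 9 0 6 2 → sum 34
  kept as-is: 4 7 5 4 7 1 → sum 28
Total = 34 + 28 = 62.
Check digit = (10 − (62 mod 10)) mod 10 = 8.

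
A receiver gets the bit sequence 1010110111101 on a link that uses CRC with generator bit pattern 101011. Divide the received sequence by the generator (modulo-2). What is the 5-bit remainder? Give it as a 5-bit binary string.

Modulo-2 division of 1010110111101 by 101011:
  pos 0: 101011 XOR 101011 = 000000
  pos 7: 111101 XOR 101011 = 010110
Remainder = 10110 (nonzero — an error is detected).

10110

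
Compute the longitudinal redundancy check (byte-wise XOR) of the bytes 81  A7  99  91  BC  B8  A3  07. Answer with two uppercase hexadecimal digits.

XOR the bytes together:
  start with 0x81
  0x81 ⊕ 0xA7 = 0x26
  0x26 ⊕ 0x99 = 0xBF
  0xBF ⊕ 0x91 = 0x2E
  0x2E ⊕ 0xBC = 0x92
  0x92 ⊕ 0xB8 = 0x2A
  0x2A ⊕ 0xA3 = 0x89
  0x89 ⊕ 0x07 = 0x8E

8E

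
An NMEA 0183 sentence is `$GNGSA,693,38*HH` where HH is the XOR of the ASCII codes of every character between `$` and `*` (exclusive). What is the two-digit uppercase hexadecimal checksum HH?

XOR the ASCII codes of the payload characters:
  'G' = 0x47 → acc = 0x47
  'N' = 0x4E → acc = 0x09
  'G' = 0x47 → acc = 0x4E
  'S' = 0x53 → acc = 0x1D
  'A' = 0x41 → acc = 0x5C
  ',' = 0x2C → acc = 0x70
  '6' = 0x36 → acc = 0x46
  '9' = 0x39 → acc = 0x7F
  '3' = 0x33 → acc = 0x4C
  ',' = 0x2C → acc = 0x60
  '3' = 0x33 → acc = 0x53
  '8' = 0x38 → acc = 0x6B
Checksum = 0x6B.

6B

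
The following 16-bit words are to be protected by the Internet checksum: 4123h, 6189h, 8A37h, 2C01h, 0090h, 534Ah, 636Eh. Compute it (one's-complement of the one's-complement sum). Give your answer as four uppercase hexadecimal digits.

One's-complement addition (fold any carry out of bit 15 back into bit 0):
  0x4123 + 0x6189 = 0x0A2AC
  0xA2AC + 0x8A37 = 0x12CE3 → wrap carry → 0x2CE4
  0x2CE4 + 0x2C01 = 0x058E5
  0x58E5 + 0x0090 = 0x05975
  0x5975 + 0x534A = 0x0ACBF
  0xACBF + 0x636E = 0x1102D → wrap carry → 0x102E
One's-complement sum = 0x102E.
Checksum = ~0x102E & 0xFFFF = 0xEFD1.

EFD1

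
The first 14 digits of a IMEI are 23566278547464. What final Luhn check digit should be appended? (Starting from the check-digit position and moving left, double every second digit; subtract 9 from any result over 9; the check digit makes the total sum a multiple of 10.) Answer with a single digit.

8

Partial digits right→left: 4 6 4 7 4 5 8 7 2 6 6 5 3 2
Double every second digit counting from the check-digit position (so the 1st, 3rd, 5th, ... of the partial from the right).
  doubled (with −9 where >9): 8 8 8 7 4 3 6 → sum 44
  kept as-is: 6 7 5 7 6 5 2 → sum 38
Total = 44 + 38 = 82.
Check digit = (10 − (82 mod 10)) mod 10 = 8.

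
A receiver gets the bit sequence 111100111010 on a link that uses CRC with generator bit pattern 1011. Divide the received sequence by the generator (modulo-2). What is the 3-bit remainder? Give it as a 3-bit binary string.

011

Modulo-2 division of 111100111010 by 1011:
  pos 0: 1111 XOR 1011 = 0100
  pos 1: 1000 XOR 1011 = 0011
  pos 3: 1101 XOR 1011 = 0110
  pos 4: 1101 XOR 1011 = 0110
  pos 5: 1101 XOR 1011 = 0110
  pos 6: 1100 XOR 1011 = 0111
  pos 7: 1111 XOR 1011 = 0100
  pos 8: 1000 XOR 1011 = 0011
Remainder = 011 (nonzero — an error is detected).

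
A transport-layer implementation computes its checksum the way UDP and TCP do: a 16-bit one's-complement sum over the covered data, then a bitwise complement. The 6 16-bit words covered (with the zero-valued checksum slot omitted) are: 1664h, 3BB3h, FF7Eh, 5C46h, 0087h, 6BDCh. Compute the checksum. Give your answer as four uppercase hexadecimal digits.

E5BF

One's-complement addition (fold any carry out of bit 15 back into bit 0):
  0x1664 + 0x3BB3 = 0x05217
  0x5217 + 0xFF7E = 0x15195 → wrap carry → 0x5196
  0x5196 + 0x5C46 = 0x0ADDC
  0xADDC + 0x0087 = 0x0AE63
  0xAE63 + 0x6BDC = 0x11A3F → wrap carry → 0x1A40
One's-complement sum = 0x1A40.
Checksum = ~0x1A40 & 0xFFFF = 0xE5BF.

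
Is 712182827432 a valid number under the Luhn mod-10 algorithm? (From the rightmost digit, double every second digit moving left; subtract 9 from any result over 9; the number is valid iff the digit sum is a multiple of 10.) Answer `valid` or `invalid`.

From the right, keep odd positions and double even positions (subtract 9 from any doubled value over 9):
  doubled (positions 2,4,...): 6 5 7 7 4 5 → sum 34
  kept (positions 1,3,...): 2 4 2 2 1 1 → sum 12
Total = 46.
46 mod 10 = 6, so the number is invalid.

invalid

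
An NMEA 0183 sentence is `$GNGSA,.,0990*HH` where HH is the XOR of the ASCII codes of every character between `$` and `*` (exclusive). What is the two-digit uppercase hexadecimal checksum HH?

XOR the ASCII codes of the payload characters:
  'G' = 0x47 → acc = 0x47
  'N' = 0x4E → acc = 0x09
  'G' = 0x47 → acc = 0x4E
  'S' = 0x53 → acc = 0x1D
  'A' = 0x41 → acc = 0x5C
  ',' = 0x2C → acc = 0x70
  '.' = 0x2E → acc = 0x5E
  ',' = 0x2C → acc = 0x72
  '0' = 0x30 → acc = 0x42
  '9' = 0x39 → acc = 0x7B
  '9' = 0x39 → acc = 0x42
  '0' = 0x30 → acc = 0x72
Checksum = 0x72.

72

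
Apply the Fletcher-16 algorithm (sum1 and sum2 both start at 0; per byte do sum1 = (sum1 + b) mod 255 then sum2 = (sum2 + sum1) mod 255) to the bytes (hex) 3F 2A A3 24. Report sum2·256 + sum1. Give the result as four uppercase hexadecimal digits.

Running sums (mod 255):
  after byte 0 (3F): sum1=63, sum2=63
  after byte 1 (2A): sum1=105, sum2=168
  after byte 2 (A3): sum1=13, sum2=181
  after byte 3 (24): sum1=49, sum2=230
Checksum = sum2·256 + sum1 = 230·256 + 49 = 58929 = 0xE631.

E631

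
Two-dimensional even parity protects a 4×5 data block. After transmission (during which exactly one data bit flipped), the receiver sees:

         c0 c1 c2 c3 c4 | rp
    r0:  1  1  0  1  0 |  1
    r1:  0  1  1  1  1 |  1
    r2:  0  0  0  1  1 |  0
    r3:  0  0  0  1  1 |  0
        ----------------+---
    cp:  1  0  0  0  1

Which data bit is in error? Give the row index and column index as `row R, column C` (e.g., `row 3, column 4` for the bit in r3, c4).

Recompute each row's even parity and compare to rp:
  r0: data parity 1, sent rp 1 → ok
  r1: data parity 0, sent rp 1 → mismatch
  r2: data parity 0, sent rp 0 → ok
  r3: data parity 0, sent rp 0 → ok
Recompute each column's even parity and compare to cp:
  c0: data parity 1, sent cp 1 → ok
  c1: data parity 0, sent cp 0 → ok
  c2: data parity 1, sent cp 0 → mismatch
  c3: data parity 0, sent cp 0 → ok
  c4: data parity 1, sent cp 1 → ok
Exactly one row (r1) and one column (c2) fail → the flipped bit is at their intersection.

row 1, column 2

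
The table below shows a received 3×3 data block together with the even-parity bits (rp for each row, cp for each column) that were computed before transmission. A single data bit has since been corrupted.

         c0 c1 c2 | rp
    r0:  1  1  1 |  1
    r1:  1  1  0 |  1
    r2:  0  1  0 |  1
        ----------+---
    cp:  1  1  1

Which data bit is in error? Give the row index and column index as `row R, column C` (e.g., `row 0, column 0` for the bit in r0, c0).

row 1, column 0

Recompute each row's even parity and compare to rp:
  r0: data parity 1, sent rp 1 → ok
  r1: data parity 0, sent rp 1 → mismatch
  r2: data parity 1, sent rp 1 → ok
Recompute each column's even parity and compare to cp:
  c0: data parity 0, sent cp 1 → mismatch
  c1: data parity 1, sent cp 1 → ok
  c2: data parity 1, sent cp 1 → ok
Exactly one row (r1) and one column (c0) fail → the flipped bit is at their intersection.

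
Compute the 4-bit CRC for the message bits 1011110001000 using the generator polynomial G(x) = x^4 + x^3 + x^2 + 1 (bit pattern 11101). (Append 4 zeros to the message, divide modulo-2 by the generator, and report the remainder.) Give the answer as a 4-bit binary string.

0000

Append 4 zeros: 10111100010000000. Divide by 11101 (XOR where the leading bit is 1):
  pos 0: 10111 XOR 11101 = 01010
  pos 1: 10101 XOR 11101 = 01000
  pos 2: 10000 XOR 11101 = 01101
  pos 3: 11010 XOR 11101 = 00111
  pos 5: 11101 XOR 11101 = 00000
Remainder (last 4 bits) = 0000. This is the CRC / FCS.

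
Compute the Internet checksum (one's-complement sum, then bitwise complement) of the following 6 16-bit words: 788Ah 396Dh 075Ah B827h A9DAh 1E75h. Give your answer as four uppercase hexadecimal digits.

C636

One's-complement addition (fold any carry out of bit 15 back into bit 0):
  0x788A + 0x396D = 0x0B1F7
  0xB1F7 + 0x075A = 0x0B951
  0xB951 + 0xB827 = 0x17178 → wrap carry → 0x7179
  0x7179 + 0xA9DA = 0x11B53 → wrap carry → 0x1B54
  0x1B54 + 0x1E75 = 0x039C9
One's-complement sum = 0x39C9.
Checksum = ~0x39C9 & 0xFFFF = 0xC636.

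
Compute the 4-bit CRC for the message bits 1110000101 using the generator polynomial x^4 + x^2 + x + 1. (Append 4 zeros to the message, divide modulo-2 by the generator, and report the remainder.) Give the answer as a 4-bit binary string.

1110

Append 4 zeros: 11100001010000. Divide by 10111 (XOR where the leading bit is 1):
  pos 0: 11100 XOR 10111 = 01011
  pos 1: 10110 XOR 10111 = 00001
  pos 5: 10101 XOR 10111 = 00010
  pos 8: 10000 XOR 10111 = 00111
Remainder (last 4 bits) = 1110. This is the CRC / FCS.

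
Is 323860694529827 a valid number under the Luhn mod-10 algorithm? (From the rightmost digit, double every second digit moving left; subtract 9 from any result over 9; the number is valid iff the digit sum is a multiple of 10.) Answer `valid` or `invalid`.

From the right, keep odd positions and double even positions (subtract 9 from any doubled value over 9):
  doubled (positions 2,4,...): 4 9 1 9 0 7 4 → sum 34
  kept (positions 1,3,...): 7 8 2 4 6 6 3 3 → sum 39
Total = 73.
73 mod 10 = 3, so the number is invalid.

invalid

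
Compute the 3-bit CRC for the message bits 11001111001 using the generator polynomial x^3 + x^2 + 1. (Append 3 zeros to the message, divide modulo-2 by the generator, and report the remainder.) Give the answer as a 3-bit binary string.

001

Append 3 zeros: 11001111001000. Divide by 1101 (XOR where the leading bit is 1):
  pos 0: 1100 XOR 1101 = 0001
  pos 3: 1111 XOR 1101 = 0010
  pos 5: 1010 XOR 1101 = 0111
  pos 6: 1110 XOR 1101 = 0011
  pos 8: 1110 XOR 1101 = 0011
  pos 10: 1100 XOR 1101 = 0001
Remainder (last 3 bits) = 001. This is the CRC / FCS.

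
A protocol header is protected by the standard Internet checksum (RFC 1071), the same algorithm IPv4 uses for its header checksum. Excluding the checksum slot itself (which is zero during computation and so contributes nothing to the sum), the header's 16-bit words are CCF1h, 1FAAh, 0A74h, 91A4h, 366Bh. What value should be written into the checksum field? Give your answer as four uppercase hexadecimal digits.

40E0

One's-complement addition (fold any carry out of bit 15 back into bit 0):
  0xCCF1 + 0x1FAA = 0x0EC9B
  0xEC9B + 0x0A74 = 0x0F70F
  0xF70F + 0x91A4 = 0x188B3 → wrap carry → 0x88B4
  0x88B4 + 0x366B = 0x0BF1F
One's-complement sum = 0xBF1F.
Checksum = ~0xBF1F & 0xFFFF = 0x40E0.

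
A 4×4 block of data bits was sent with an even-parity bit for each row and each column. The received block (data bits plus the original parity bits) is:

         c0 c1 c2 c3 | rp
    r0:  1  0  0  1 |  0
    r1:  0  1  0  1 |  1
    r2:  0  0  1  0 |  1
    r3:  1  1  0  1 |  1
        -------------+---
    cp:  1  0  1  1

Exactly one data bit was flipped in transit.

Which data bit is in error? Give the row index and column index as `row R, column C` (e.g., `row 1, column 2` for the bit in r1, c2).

row 1, column 0

Recompute each row's even parity and compare to rp:
  r0: data parity 0, sent rp 0 → ok
  r1: data parity 0, sent rp 1 → mismatch
  r2: data parity 1, sent rp 1 → ok
  r3: data parity 1, sent rp 1 → ok
Recompute each column's even parity and compare to cp:
  c0: data parity 0, sent cp 1 → mismatch
  c1: data parity 0, sent cp 0 → ok
  c2: data parity 1, sent cp 1 → ok
  c3: data parity 1, sent cp 1 → ok
Exactly one row (r1) and one column (c0) fail → the flipped bit is at their intersection.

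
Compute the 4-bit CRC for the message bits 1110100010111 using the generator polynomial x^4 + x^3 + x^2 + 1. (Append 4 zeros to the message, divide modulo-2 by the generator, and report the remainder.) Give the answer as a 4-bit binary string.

0110

Append 4 zeros: 11101000101110000. Divide by 11101 (XOR where the leading bit is 1):
  pos 0: 11101 XOR 11101 = 00000
  pos 8: 10111 XOR 11101 = 01010
  pos 9: 10100 XOR 11101 = 01001
  pos 10: 10010 XOR 11101 = 01111
  pos 11: 11110 XOR 11101 = 00011
Remainder (last 4 bits) = 0110. This is the CRC / FCS.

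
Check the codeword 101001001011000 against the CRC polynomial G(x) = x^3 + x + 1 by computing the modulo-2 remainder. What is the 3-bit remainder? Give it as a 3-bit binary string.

Modulo-2 division of 101001001011000 by 1011:
  pos 0: 1010 XOR 1011 = 0001
  pos 3: 1010 XOR 1011 = 0001
  pos 6: 1010 XOR 1011 = 0001
  pos 9: 1110 XOR 1011 = 0101
  pos 10: 1010 XOR 1011 = 0001
Remainder = 010 (nonzero — an error is detected).

010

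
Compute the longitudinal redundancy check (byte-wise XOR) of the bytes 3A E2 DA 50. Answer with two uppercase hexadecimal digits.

XOR the bytes together:
  start with 0x3A
  0x3A ⊕ 0xE2 = 0xD8
  0xD8 ⊕ 0xDA = 0x02
  0x02 ⊕ 0x50 = 0x52

52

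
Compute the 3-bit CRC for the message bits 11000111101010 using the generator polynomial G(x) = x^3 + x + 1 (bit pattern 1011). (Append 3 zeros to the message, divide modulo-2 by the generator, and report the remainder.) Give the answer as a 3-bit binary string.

Append 3 zeros: 11000111101010000. Divide by 1011 (XOR where the leading bit is 1):
  pos 0: 1100 XOR 1011 = 0111
  pos 1: 1110 XOR 1011 = 0101
  pos 2: 1011 XOR 1011 = 0000
  pos 6: 1110 XOR 1011 = 0101
  pos 7: 1011 XOR 1011 = 0000
  pos 12: 1000 XOR 1011 = 0011
Remainder (last 3 bits) = 110. This is the CRC / FCS.

110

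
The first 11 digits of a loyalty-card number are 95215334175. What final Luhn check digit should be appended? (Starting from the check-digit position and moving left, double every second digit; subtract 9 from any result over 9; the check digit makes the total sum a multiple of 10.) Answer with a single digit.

Partial digits right→left: 5 7 1 4 3 3 5 1 2 5 9
Double every second digit counting from the check-digit position (so the 1st, 3rd, 5th, ... of the partial from the right).
  doubled (with −9 where >9): 1 2 6 1 4 9 → sum 23
  kept as-is: 7 4 3 1 5 → sum 20
Total = 23 + 20 = 43.
Check digit = (10 − (43 mod 10)) mod 10 = 7.

7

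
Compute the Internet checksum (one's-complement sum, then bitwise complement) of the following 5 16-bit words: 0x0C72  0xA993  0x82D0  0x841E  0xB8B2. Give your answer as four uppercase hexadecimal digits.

8A58

One's-complement addition (fold any carry out of bit 15 back into bit 0):
  0x0C72 + 0xA993 = 0x0B605
  0xB605 + 0x82D0 = 0x138D5 → wrap carry → 0x38D6
  0x38D6 + 0x841E = 0x0BCF4
  0xBCF4 + 0xB8B2 = 0x175A6 → wrap carry → 0x75A7
One's-complement sum = 0x75A7.
Checksum = ~0x75A7 & 0xFFFF = 0x8A58.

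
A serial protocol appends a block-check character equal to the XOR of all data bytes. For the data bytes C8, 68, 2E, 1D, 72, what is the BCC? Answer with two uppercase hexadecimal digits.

E1

XOR the bytes together:
  start with 0xC8
  0xC8 ⊕ 0x68 = 0xA0
  0xA0 ⊕ 0x2E = 0x8E
  0x8E ⊕ 0x1D = 0x93
  0x93 ⊕ 0x72 = 0xE1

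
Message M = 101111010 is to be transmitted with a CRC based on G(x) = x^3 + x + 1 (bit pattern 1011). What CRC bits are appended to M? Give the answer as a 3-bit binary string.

Append 3 zeros: 101111010000. Divide by 1011 (XOR where the leading bit is 1):
  pos 0: 1011 XOR 1011 = 0000
  pos 4: 1101 XOR 1011 = 0110
  pos 5: 1100 XOR 1011 = 0111
  pos 6: 1110 XOR 1011 = 0101
  pos 7: 1010 XOR 1011 = 0001
Remainder (last 3 bits) = 010. This is the CRC / FCS.

010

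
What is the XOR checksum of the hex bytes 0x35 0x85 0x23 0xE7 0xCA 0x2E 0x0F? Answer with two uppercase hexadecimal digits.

XOR the bytes together:
  start with 0x35
  0x35 ⊕ 0x85 = 0xB0
  0xB0 ⊕ 0x23 = 0x93
  0x93 ⊕ 0xE7 = 0x74
  0x74 ⊕ 0xCA = 0xBE
  0xBE ⊕ 0x2E = 0x90
  0x90 ⊕ 0x0F = 0x9F

9F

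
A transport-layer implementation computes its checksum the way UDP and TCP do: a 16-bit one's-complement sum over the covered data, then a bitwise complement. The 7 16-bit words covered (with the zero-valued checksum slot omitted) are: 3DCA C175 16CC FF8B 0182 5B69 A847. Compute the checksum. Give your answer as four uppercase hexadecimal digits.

E534

One's-complement addition (fold any carry out of bit 15 back into bit 0):
  0x3DCA + 0xC175 = 0x0FF3F
  0xFF3F + 0x16CC = 0x1160B → wrap carry → 0x160C
  0x160C + 0xFF8B = 0x11597 → wrap carry → 0x1598
  0x1598 + 0x0182 = 0x0171A
  0x171A + 0x5B69 = 0x07283
  0x7283 + 0xA847 = 0x11ACA → wrap carry → 0x1ACB
One's-complement sum = 0x1ACB.
Checksum = ~0x1ACB & 0xFFFF = 0xE534.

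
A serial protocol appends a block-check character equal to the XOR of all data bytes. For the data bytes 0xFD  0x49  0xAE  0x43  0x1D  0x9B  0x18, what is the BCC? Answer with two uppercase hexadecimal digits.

XOR the bytes together:
  start with 0xFD
  0xFD ⊕ 0x49 = 0xB4
  0xB4 ⊕ 0xAE = 0x1A
  0x1A ⊕ 0x43 = 0x59
  0x59 ⊕ 0x1D = 0x44
  0x44 ⊕ 0x9B = 0xDF
  0xDF ⊕ 0x18 = 0xC7

C7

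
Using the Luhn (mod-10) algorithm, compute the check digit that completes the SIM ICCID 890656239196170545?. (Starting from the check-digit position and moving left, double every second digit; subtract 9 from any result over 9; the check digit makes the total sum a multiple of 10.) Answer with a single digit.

9

Partial digits right→left: 5 4 5 0 7 1 6 9 1 9 3 2 6 5 6 0 9 8
Double every second digit counting from the check-digit position (so the 1st, 3rd, 5th, ... of the partial from the right).
  doubled (with −9 where >9): 1 1 5 3 2 6 3 3 9 → sum 33
  kept as-is: 4 0 1 9 9 2 5 0 8 → sum 38
Total = 33 + 38 = 71.
Check digit = (10 − (71 mod 10)) mod 10 = 9.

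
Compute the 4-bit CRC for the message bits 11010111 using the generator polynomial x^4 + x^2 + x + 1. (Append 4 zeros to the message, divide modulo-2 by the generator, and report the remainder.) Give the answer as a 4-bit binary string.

Append 4 zeros: 110101110000. Divide by 10111 (XOR where the leading bit is 1):
  pos 0: 11010 XOR 10111 = 01101
  pos 1: 11011 XOR 10111 = 01100
  pos 2: 11001 XOR 10111 = 01110
  pos 3: 11101 XOR 10111 = 01010
  pos 4: 10100 XOR 10111 = 00011
  pos 7: 11000 XOR 10111 = 01111
Remainder (last 4 bits) = 1111. This is the CRC / FCS.

1111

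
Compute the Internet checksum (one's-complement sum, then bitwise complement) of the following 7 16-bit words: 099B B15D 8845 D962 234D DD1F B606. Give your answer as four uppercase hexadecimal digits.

2CEB

One's-complement addition (fold any carry out of bit 15 back into bit 0):
  0x099B + 0xB15D = 0x0BAF8
  0xBAF8 + 0x8845 = 0x1433D → wrap carry → 0x433E
  0x433E + 0xD962 = 0x11CA0 → wrap carry → 0x1CA1
  0x1CA1 + 0x234D = 0x03FEE
  0x3FEE + 0xDD1F = 0x11D0D → wrap carry → 0x1D0E
  0x1D0E + 0xB606 = 0x0D314
One's-complement sum = 0xD314.
Checksum = ~0xD314 & 0xFFFF = 0x2CEB.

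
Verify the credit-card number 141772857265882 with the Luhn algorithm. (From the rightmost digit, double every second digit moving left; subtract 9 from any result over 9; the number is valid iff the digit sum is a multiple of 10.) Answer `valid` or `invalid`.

valid

From the right, keep odd positions and double even positions (subtract 9 from any doubled value over 9):
  doubled (positions 2,4,...): 7 1 4 1 4 5 8 → sum 30
  kept (positions 1,3,...): 2 8 6 7 8 7 1 1 → sum 40
Total = 70.
70 mod 10 = 0, so the number is valid.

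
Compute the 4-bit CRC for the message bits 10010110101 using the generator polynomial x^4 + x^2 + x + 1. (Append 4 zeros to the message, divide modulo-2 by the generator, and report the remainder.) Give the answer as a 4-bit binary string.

1100

Append 4 zeros: 100101101010000. Divide by 10111 (XOR where the leading bit is 1):
  pos 0: 10010 XOR 10111 = 00101
  pos 2: 10111 XOR 10111 = 00000
  pos 8: 10100 XOR 10111 = 00011
Remainder (last 4 bits) = 1100. This is the CRC / FCS.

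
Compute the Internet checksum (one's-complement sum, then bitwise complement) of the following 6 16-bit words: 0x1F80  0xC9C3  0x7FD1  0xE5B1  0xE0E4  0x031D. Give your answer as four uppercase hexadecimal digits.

One's-complement addition (fold any carry out of bit 15 back into bit 0):
  0x1F80 + 0xC9C3 = 0x0E943
  0xE943 + 0x7FD1 = 0x16914 → wrap carry → 0x6915
  0x6915 + 0xE5B1 = 0x14EC6 → wrap carry → 0x4EC7
  0x4EC7 + 0xE0E4 = 0x12FAB → wrap carry → 0x2FAC
  0x2FAC + 0x031D = 0x032C9
One's-complement sum = 0x32C9.
Checksum = ~0x32C9 & 0xFFFF = 0xCD36.

CD36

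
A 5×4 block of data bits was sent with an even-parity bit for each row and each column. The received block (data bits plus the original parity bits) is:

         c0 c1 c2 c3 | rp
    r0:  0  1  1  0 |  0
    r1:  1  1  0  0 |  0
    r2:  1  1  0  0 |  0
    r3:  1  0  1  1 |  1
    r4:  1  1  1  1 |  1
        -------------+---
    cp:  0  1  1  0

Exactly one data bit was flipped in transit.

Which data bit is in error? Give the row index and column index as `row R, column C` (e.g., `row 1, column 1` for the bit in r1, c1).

row 4, column 1

Recompute each row's even parity and compare to rp:
  r0: data parity 0, sent rp 0 → ok
  r1: data parity 0, sent rp 0 → ok
  r2: data parity 0, sent rp 0 → ok
  r3: data parity 1, sent rp 1 → ok
  r4: data parity 0, sent rp 1 → mismatch
Recompute each column's even parity and compare to cp:
  c0: data parity 0, sent cp 0 → ok
  c1: data parity 0, sent cp 1 → mismatch
  c2: data parity 1, sent cp 1 → ok
  c3: data parity 0, sent cp 0 → ok
Exactly one row (r4) and one column (c1) fail → the flipped bit is at their intersection.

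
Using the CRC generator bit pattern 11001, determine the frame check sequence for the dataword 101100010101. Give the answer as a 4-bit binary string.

Append 4 zeros: 1011000101010000. Divide by 11001 (XOR where the leading bit is 1):
  pos 0: 10110 XOR 11001 = 01111
  pos 1: 11110 XOR 11001 = 00111
  pos 3: 11101 XOR 11001 = 00100
  pos 5: 10001 XOR 11001 = 01000
  pos 6: 10000 XOR 11001 = 01001
  pos 7: 10011 XOR 11001 = 01010
  pos 8: 10100 XOR 11001 = 01101
  pos 9: 11010 XOR 11001 = 00011
Remainder (last 4 bits) = 1100. This is the CRC / FCS.

1100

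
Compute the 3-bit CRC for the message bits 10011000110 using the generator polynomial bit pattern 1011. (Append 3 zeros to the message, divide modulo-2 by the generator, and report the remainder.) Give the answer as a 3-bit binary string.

Append 3 zeros: 10011000110000. Divide by 1011 (XOR where the leading bit is 1):
  pos 0: 1001 XOR 1011 = 0010
  pos 2: 1010 XOR 1011 = 0001
  pos 5: 1001 XOR 1011 = 0010
  pos 7: 1010 XOR 1011 = 0001
  pos 10: 1000 XOR 1011 = 0011
Remainder (last 3 bits) = 011. This is the CRC / FCS.

011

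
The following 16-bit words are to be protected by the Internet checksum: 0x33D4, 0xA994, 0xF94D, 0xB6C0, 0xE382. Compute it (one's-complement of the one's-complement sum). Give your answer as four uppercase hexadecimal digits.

One's-complement addition (fold any carry out of bit 15 back into bit 0):
  0x33D4 + 0xA994 = 0x0DD68
  0xDD68 + 0xF94D = 0x1D6B5 → wrap carry → 0xD6B6
  0xD6B6 + 0xB6C0 = 0x18D76 → wrap carry → 0x8D77
  0x8D77 + 0xE382 = 0x170F9 → wrap carry → 0x70FA
One's-complement sum = 0x70FA.
Checksum = ~0x70FA & 0xFFFF = 0x8F05.

8F05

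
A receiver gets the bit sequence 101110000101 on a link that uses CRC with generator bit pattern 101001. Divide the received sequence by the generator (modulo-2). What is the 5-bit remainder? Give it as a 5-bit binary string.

00000

Modulo-2 division of 101110000101 by 101001:
  pos 0: 101110 XOR 101001 = 000111
  pos 3: 111000 XOR 101001 = 010001
  pos 4: 100011 XOR 101001 = 001010
  pos 6: 101001 XOR 101001 = 000000
Remainder = 00000 (zero — the frame passes the CRC check).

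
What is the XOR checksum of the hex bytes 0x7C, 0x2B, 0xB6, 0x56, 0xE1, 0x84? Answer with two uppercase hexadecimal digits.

D2

XOR the bytes together:
  start with 0x7C
  0x7C ⊕ 0x2B = 0x57
  0x57 ⊕ 0xB6 = 0xE1
  0xE1 ⊕ 0x56 = 0xB7
  0xB7 ⊕ 0xE1 = 0x56
  0x56 ⊕ 0x84 = 0xD2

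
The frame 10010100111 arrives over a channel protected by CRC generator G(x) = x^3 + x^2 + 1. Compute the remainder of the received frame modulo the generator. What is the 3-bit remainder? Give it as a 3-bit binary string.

Modulo-2 division of 10010100111 by 1101:
  pos 0: 1001 XOR 1101 = 0100
  pos 1: 1000 XOR 1101 = 0101
  pos 2: 1011 XOR 1101 = 0110
  pos 3: 1100 XOR 1101 = 0001
  pos 6: 1011 XOR 1101 = 0110
  pos 7: 1101 XOR 1101 = 0000
Remainder = 000 (zero — the frame passes the CRC check).

000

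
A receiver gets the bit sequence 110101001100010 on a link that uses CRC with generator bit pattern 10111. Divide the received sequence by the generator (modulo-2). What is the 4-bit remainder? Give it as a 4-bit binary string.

Modulo-2 division of 110101001100010 by 10111:
  pos 0: 11010 XOR 10111 = 01101
  pos 1: 11011 XOR 10111 = 01100
  pos 2: 11000 XOR 10111 = 01111
  pos 3: 11110 XOR 10111 = 01001
  pos 4: 10011 XOR 10111 = 00100
  pos 6: 10010 XOR 10111 = 00101
  pos 8: 10100 XOR 10111 = 00011
Remainder = 1110 (nonzero — an error is detected).

1110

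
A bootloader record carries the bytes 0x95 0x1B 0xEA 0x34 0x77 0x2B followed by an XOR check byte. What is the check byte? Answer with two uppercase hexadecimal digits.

0C

XOR the bytes together:
  start with 0x95
  0x95 ⊕ 0x1B = 0x8E
  0x8E ⊕ 0xEA = 0x64
  0x64 ⊕ 0x34 = 0x50
  0x50 ⊕ 0x77 = 0x27
  0x27 ⊕ 0x2B = 0x0C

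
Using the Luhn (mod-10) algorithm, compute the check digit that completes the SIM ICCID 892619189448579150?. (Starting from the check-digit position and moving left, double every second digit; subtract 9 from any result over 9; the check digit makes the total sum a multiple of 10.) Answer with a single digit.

6

Partial digits right→left: 0 5 1 9 7 5 8 4 4 9 8 1 9 1 6 2 9 8
Double every second digit counting from the check-digit position (so the 1st, 3rd, 5th, ... of the partial from the right).
  doubled (with −9 where >9): 0 2 5 7 8 7 9 3 9 → sum 50
  kept as-is: 5 9 5 4 9 1 1 2 8 → sum 44
Total = 50 + 44 = 94.
Check digit = (10 − (94 mod 10)) mod 10 = 6.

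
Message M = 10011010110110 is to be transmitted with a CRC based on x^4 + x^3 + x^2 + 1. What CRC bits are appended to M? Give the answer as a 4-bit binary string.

0101

Append 4 zeros: 100110101101100000. Divide by 11101 (XOR where the leading bit is 1):
  pos 0: 10011 XOR 11101 = 01110
  pos 1: 11100 XOR 11101 = 00001
  pos 5: 11011 XOR 11101 = 00110
  pos 7: 11001 XOR 11101 = 00100
  pos 9: 10010 XOR 11101 = 01111
  pos 10: 11110 XOR 11101 = 00011
  pos 13: 11000 XOR 11101 = 00101
Remainder (last 4 bits) = 0101. This is the CRC / FCS.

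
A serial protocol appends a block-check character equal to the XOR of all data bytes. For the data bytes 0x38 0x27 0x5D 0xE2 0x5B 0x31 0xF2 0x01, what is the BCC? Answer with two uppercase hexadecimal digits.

XOR the bytes together:
  start with 0x38
  0x38 ⊕ 0x27 = 0x1F
  0x1F ⊕ 0x5D = 0x42
  0x42 ⊕ 0xE2 = 0xA0
  0xA0 ⊕ 0x5B = 0xFB
  0xFB ⊕ 0x31 = 0xCA
  0xCA ⊕ 0xF2 = 0x38
  0x38 ⊕ 0x01 = 0x39

39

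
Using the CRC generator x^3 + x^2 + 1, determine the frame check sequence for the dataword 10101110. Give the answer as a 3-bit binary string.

101

Append 3 zeros: 10101110000. Divide by 1101 (XOR where the leading bit is 1):
  pos 0: 1010 XOR 1101 = 0111
  pos 1: 1111 XOR 1101 = 0010
  pos 3: 1011 XOR 1101 = 0110
  pos 4: 1100 XOR 1101 = 0001
  pos 7: 1000 XOR 1101 = 0101
Remainder (last 3 bits) = 101. This is the CRC / FCS.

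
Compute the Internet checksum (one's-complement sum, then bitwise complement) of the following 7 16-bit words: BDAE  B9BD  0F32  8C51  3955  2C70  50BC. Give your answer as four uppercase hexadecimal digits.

One's-complement addition (fold any carry out of bit 15 back into bit 0):
  0xBDAE + 0xB9BD = 0x1776B → wrap carry → 0x776C
  0x776C + 0x0F32 = 0x0869E
  0x869E + 0x8C51 = 0x112EF → wrap carry → 0x12F0
  0x12F0 + 0x3955 = 0x04C45
  0x4C45 + 0x2C70 = 0x078B5
  0x78B5 + 0x50BC = 0x0C971
One's-complement sum = 0xC971.
Checksum = ~0xC971 & 0xFFFF = 0x368E.

368E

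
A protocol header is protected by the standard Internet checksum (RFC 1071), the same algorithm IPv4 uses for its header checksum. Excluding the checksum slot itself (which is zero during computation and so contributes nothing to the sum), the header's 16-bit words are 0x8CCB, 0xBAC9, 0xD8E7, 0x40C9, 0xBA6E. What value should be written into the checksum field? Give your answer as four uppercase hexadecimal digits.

E44A

One's-complement addition (fold any carry out of bit 15 back into bit 0):
  0x8CCB + 0xBAC9 = 0x14794 → wrap carry → 0x4795
  0x4795 + 0xD8E7 = 0x1207C → wrap carry → 0x207D
  0x207D + 0x40C9 = 0x06146
  0x6146 + 0xBA6E = 0x11BB4 → wrap carry → 0x1BB5
One's-complement sum = 0x1BB5.
Checksum = ~0x1BB5 & 0xFFFF = 0xE44A.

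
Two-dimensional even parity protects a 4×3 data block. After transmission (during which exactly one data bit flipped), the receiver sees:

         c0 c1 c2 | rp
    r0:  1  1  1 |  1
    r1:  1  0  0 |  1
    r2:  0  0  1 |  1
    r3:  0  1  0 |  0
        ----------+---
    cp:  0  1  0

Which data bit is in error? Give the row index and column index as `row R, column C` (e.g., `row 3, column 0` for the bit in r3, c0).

Recompute each row's even parity and compare to rp:
  r0: data parity 1, sent rp 1 → ok
  r1: data parity 1, sent rp 1 → ok
  r2: data parity 1, sent rp 1 → ok
  r3: data parity 1, sent rp 0 → mismatch
Recompute each column's even parity and compare to cp:
  c0: data parity 0, sent cp 0 → ok
  c1: data parity 0, sent cp 1 → mismatch
  c2: data parity 0, sent cp 0 → ok
Exactly one row (r3) and one column (c1) fail → the flipped bit is at their intersection.

row 3, column 1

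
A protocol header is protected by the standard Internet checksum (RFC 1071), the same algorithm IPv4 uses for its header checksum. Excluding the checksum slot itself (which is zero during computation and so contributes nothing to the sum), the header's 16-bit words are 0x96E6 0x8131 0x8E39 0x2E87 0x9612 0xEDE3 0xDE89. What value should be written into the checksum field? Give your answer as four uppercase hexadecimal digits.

One's-complement addition (fold any carry out of bit 15 back into bit 0):
  0x96E6 + 0x8131 = 0x11817 → wrap carry → 0x1818
  0x1818 + 0x8E39 = 0x0A651
  0xA651 + 0x2E87 = 0x0D4D8
  0xD4D8 + 0x9612 = 0x16AEA → wrap carry → 0x6AEB
  0x6AEB + 0xEDE3 = 0x158CE → wrap carry → 0x58CF
  0x58CF + 0xDE89 = 0x13758 → wrap carry → 0x3759
One's-complement sum = 0x3759.
Checksum = ~0x3759 & 0xFFFF = 0xC8A6.

C8A6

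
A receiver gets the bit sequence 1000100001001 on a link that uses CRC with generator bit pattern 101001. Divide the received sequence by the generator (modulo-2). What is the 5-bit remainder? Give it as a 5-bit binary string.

Modulo-2 division of 1000100001001 by 101001:
  pos 0: 100010 XOR 101001 = 001011
  pos 2: 101100 XOR 101001 = 000101
  pos 5: 101010 XOR 101001 = 000011
Remainder = 01101 (nonzero — an error is detected).

01101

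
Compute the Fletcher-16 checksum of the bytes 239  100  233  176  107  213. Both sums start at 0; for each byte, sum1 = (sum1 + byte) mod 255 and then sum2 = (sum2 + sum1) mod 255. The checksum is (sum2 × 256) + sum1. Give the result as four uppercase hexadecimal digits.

FB30

Running sums (mod 255):
  after byte 0 (239): sum1=239, sum2=239
  after byte 1 (100): sum1=84, sum2=68
  after byte 2 (233): sum1=62, sum2=130
  after byte 3 (176): sum1=238, sum2=113
  after byte 4 (107): sum1=90, sum2=203
  after byte 5 (213): sum1=48, sum2=251
Checksum = sum2·256 + sum1 = 251·256 + 48 = 64304 = 0xFB30.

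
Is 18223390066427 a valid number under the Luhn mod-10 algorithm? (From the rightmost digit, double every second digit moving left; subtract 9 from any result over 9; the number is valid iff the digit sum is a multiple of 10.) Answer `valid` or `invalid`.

invalid

From the right, keep odd positions and double even positions (subtract 9 from any doubled value over 9):
  doubled (positions 2,4,...): 4 3 0 9 6 4 2 → sum 28
  kept (positions 1,3,...): 7 4 6 0 3 2 8 → sum 30
Total = 58.
58 mod 10 = 8, so the number is invalid.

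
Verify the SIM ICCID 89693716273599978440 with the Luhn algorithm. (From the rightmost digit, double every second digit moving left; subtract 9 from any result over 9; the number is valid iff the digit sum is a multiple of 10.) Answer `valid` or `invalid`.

From the right, keep odd positions and double even positions (subtract 9 from any doubled value over 9):
  doubled (positions 2,4,...): 8 7 9 9 6 4 2 6 3 7 → sum 61
  kept (positions 1,3,...): 0 4 7 9 5 7 6 7 9 9 → sum 63
Total = 124.
124 mod 10 = 4, so the number is invalid.

invalid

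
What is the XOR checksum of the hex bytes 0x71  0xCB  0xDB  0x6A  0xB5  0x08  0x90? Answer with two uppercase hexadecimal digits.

26

XOR the bytes together:
  start with 0x71
  0x71 ⊕ 0xCB = 0xBA
  0xBA ⊕ 0xDB = 0x61
  0x61 ⊕ 0x6A = 0x0B
  0x0B ⊕ 0xB5 = 0xBE
  0xBE ⊕ 0x08 = 0xB6
  0xB6 ⊕ 0x90 = 0x26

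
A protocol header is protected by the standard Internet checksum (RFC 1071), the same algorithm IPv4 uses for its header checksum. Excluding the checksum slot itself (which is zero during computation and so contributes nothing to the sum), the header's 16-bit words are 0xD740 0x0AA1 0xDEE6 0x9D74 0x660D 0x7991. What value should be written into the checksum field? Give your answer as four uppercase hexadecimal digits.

One's-complement addition (fold any carry out of bit 15 back into bit 0):
  0xD740 + 0x0AA1 = 0x0E1E1
  0xE1E1 + 0xDEE6 = 0x1C0C7 → wrap carry → 0xC0C8
  0xC0C8 + 0x9D74 = 0x15E3C → wrap carry → 0x5E3D
  0x5E3D + 0x660D = 0x0C44A
  0xC44A + 0x7991 = 0x13DDB → wrap carry → 0x3DDC
One's-complement sum = 0x3DDC.
Checksum = ~0x3DDC & 0xFFFF = 0xC223.

C223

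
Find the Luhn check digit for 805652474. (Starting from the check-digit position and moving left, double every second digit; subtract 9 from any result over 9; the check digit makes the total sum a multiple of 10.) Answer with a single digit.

0

Partial digits right→left: 4 7 4 2 5 6 5 0 8
Double every second digit counting from the check-digit position (so the 1st, 3rd, 5th, ... of the partial from the right).
  doubled (with −9 where >9): 8 8 1 1 7 → sum 25
  kept as-is: 7 2 6 0 → sum 15
Total = 25 + 15 = 40.
Check digit = (10 − (40 mod 10)) mod 10 = 0.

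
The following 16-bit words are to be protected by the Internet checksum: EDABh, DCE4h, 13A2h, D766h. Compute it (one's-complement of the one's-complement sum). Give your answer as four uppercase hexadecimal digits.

One's-complement addition (fold any carry out of bit 15 back into bit 0):
  0xEDAB + 0xDCE4 = 0x1CA8F → wrap carry → 0xCA90
  0xCA90 + 0x13A2 = 0x0DE32
  0xDE32 + 0xD766 = 0x1B598 → wrap carry → 0xB599
One's-complement sum = 0xB599.
Checksum = ~0xB599 & 0xFFFF = 0x4A66.

4A66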